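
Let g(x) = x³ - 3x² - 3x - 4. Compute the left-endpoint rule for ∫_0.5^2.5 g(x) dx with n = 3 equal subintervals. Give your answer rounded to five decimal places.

-19.69444

Δx = (2.5 − 0.5)/3 = 2/3.
Left endpoints: 0.5, 7/6, 11/6.
g(0.5) = -6.125, g(7/6) = -2159/216, g(11/6) = -2899/216.
Sum = Δx · [g(0.5) + g(7/6) + g(11/6)].
Sum ≈ -19.69444.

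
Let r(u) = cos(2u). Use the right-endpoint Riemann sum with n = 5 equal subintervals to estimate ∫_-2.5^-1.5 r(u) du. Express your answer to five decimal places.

-0.67003

Δu = (-1.5 − (-2.5))/5 = 0.2.
Right endpoints: -2.3, -2.1, -1.9, -1.7, -1.5.
r(-2.3) ≈ -0.11215, r(-2.1) ≈ -0.49026, r(-1.9) ≈ -0.79097, r(-1.7) ≈ -0.96680, r(-1.5) ≈ -0.98999.
Sum = Δu · [r(-2.3) + r(-2.1) + r(-1.9) + r(-1.7) + r(-1.5)].
Sum ≈ -0.67003.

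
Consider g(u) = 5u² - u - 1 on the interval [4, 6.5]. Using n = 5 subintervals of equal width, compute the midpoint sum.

Δu = (6.5 − 4)/5 = 0.5.
Midpoints: 4.25, 4.75, 5.25, 5.75, 6.25.
g(4.25) = 85.0625, g(4.75) = 107.0625, g(5.25) = 131.5625, g(5.75) = 158.5625, g(6.25) = 188.0625.
Sum = Δu · [g(4.25) + g(4.75) + g(5.25) + g(5.75) + g(6.25)].
Sum = 335.15625.

335.15625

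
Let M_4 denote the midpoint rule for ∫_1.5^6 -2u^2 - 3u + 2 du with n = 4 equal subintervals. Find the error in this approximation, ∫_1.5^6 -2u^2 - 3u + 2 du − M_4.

-0.94921875

Exact integral: ∫_1.5^6 f(u) du = -183.375.
M_4 = -182.42578125.
Error = -183.375 − (-182.42578125) = -0.94921875.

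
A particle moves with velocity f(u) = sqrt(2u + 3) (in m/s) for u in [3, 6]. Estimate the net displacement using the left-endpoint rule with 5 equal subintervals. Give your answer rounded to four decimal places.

10.1008

Δu = (6 − 3)/5 = 0.6.
Left endpoints: 3, 3.6, 4.2, 4.8, 5.4.
f(3) ≈ 3.0000, f(3.6) ≈ 3.1937, f(4.2) ≈ 3.3764, f(4.8) ≈ 3.5496, f(5.4) ≈ 3.7148.
Sum = Δu · [f(3) + f(3.6) + f(4.2) + f(4.8) + f(5.4)].
Sum ≈ 10.1008.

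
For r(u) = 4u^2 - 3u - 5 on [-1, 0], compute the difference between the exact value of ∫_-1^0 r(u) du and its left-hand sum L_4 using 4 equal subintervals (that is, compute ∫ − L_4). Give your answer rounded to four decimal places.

Exact integral: ∫_-1^0 r(u) du ≈ -2.166667.
L_4 = -1.25.
Error ≈ -2.166667 − (-1.25) ≈ -0.9167.

-0.9167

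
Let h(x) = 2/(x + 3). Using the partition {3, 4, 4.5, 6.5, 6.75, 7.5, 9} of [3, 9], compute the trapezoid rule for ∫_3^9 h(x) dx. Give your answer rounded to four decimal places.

Subinterval widths: 1, 0.5, 2, 0.25, 0.75, 1.5.
h(3) = 1/3, h(4) = 2/7, h(4.5) = 4/15, h(6.5) = 4/19, h(6.75) = 8/39, h(7.5) = 4/21, h(9) = 1/6.
On each subinterval the trapezoid contributes (Δx_i/2)·[h(x_{i-1}) + h(x_i)].
Sum ≈ 1.3930.

1.3930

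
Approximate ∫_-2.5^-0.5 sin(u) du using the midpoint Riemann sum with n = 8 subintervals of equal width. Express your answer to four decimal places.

-1.6831

Δu = (-0.5 − (-2.5))/8 = 0.25.
Midpoints: -2.375, -2.125, -1.875, -1.625, -1.375, -1.125, -0.875, -0.625.
f(-2.375) ≈ -0.6937, f(-2.125) ≈ -0.8503, f(-1.875) ≈ -0.9541, f(-1.625) ≈ -0.9985, f(-1.375) ≈ -0.9809, f(-1.125) ≈ -0.9023, f(-0.875) ≈ -0.7675, f(-0.625) ≈ -0.5851.
Sum = Δu · [f(-2.375) + f(-2.125) + f(-1.875) + ...].
Sum ≈ -1.6831.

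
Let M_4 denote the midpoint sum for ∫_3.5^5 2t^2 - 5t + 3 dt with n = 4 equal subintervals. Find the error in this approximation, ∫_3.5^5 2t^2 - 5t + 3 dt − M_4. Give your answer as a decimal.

Exact integral: ∫_3.5^5 f(t) dt = 27.375.
M_4 = 27.33984375.
Error = 27.375 − 27.33984375 = 0.03515625.

0.03515625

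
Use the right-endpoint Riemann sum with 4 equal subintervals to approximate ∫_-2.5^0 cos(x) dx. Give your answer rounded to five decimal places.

Δx = (0 − (-2.5))/4 = 0.625.
Right endpoints: -1.875, -1.25, -0.625, 0.
f(-1.875) ≈ -0.29953, f(-1.25) ≈ 0.31532, f(-0.625) ≈ 0.81096, f(0) ≈ 1.00000.
Sum = Δx · [f(-1.875) + f(-1.25) + f(-0.625) + f(0)].
Sum ≈ 1.14172.

1.14172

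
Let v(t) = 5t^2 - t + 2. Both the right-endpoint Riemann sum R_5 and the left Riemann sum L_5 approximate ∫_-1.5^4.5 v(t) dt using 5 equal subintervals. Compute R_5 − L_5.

100.8

R_5 = 218.1.
L_5 = 117.3.
R_5 − L_5 = 100.8.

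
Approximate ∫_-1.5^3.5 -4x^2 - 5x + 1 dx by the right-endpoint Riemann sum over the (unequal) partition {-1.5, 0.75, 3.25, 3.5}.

Subinterval widths: 2.25, 2.5, 0.25.
Right endpoints: 0.75, 3.25, 3.5.
f(0.75) = -5, f(3.25) = -57.5, f(3.5) = -65.5.
Sum = Σ Δx_i · f(x_i).
Sum = -171.375.

-171.375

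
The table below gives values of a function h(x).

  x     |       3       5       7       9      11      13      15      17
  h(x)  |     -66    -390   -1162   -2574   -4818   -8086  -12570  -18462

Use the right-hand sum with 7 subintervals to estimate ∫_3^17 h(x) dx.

-96124

Δx = 2.
Sum = 2·[(-390) + (-1162) + (-2574) + (-4818) + (-8086) + (-12570) + (-18462)] = -96124.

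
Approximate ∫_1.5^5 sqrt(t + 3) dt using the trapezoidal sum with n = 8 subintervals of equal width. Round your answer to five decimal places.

Δt = (5 − 1.5)/8 = 0.4375.
f(1.5) ≈ 2.12132, f(1.9375) ≈ 2.22205, f(2.375) ≈ 2.31840, f(2.8125) ≈ 2.41091, f(3.25) ≈ 2.50000, f(3.6875) ≈ 2.58602, f(4.125) ≈ 2.66927, f(4.5625) ≈ 2.75000, f(5) ≈ 2.82843.
T_8 = (Δt/2)·[f(t_0) + 2f(t_1) + ... + 2f(t_{7}) + f(t_8)].
Sum ≈ 8.72004.

8.72004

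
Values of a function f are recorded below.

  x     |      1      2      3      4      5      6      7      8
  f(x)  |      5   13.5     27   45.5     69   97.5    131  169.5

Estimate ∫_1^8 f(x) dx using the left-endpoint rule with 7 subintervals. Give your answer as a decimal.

Δx = 1.
Sum = 1·[5 + 13.5 + 27 + 45.5 + 69 + 97.5 + 131] = 388.5.

388.5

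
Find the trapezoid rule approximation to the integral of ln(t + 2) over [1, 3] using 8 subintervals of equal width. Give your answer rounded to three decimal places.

2.751

Δt = (3 − 1)/8 = 0.25.
f(1) ≈ 1.099, f(1.25) ≈ 1.179, f(1.5) ≈ 1.253, f(1.75) ≈ 1.322, f(2) ≈ 1.386, f(2.25) ≈ 1.447, f(2.5) ≈ 1.504, f(2.75) ≈ 1.558, f(3) ≈ 1.609.
T_8 = (Δt/2)·[f(t_0) + 2f(t_1) + ... + 2f(t_{7}) + f(t_8)].
Sum ≈ 2.751.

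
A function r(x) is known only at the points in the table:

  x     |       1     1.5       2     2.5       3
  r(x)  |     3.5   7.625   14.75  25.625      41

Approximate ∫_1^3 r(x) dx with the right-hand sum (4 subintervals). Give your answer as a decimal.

Δx = 0.5.
Sum = 0.5·[7.625 + 14.75 + 25.625 + 41] = 44.5.

44.5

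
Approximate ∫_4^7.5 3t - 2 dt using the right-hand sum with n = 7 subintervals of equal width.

56

Δt = (7.5 − 4)/7 = 0.5.
Right endpoints: 4.5, 5, 5.5, 6, 6.5, 7, 7.5.
f(4.5) = 11.5, f(5) = 13, f(5.5) = 14.5, f(6) = 16, f(6.5) = 17.5, f(7) = 19, f(7.5) = 20.5.
Sum = Δt · [f(4.5) + f(5) + f(5.5) + ...].
Sum = 56.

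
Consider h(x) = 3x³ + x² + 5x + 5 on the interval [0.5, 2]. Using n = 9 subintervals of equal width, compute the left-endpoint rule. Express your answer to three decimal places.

Δx = (2 − 0.5)/9 = 1/6.
Left endpoints: 0.5, 2/3, 5/6, 1, 7/6, 4/3, 1.5, 5/3, 11/6.
h(0.5) = 8.125, h(2/3) = 29/3, h(5/6) = 835/72, h(1) = 14, h(7/6) = 407/24, h(4/3) = 185/9, h(1.5) = 24.875, h(5/3) = 30, h(11/6) = 2593/72.
Sum = Δx · [h(0.5) + h(2/3) + h(5/6) + ...].
Sum ≈ 28.632.

28.632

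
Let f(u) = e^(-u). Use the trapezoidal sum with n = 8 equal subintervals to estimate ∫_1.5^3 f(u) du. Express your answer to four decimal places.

Δu = (3 − 1.5)/8 = 0.1875.
f(1.5) ≈ 0.2231, f(1.6875) ≈ 0.1850, f(1.875) ≈ 0.1534, f(2.0625) ≈ 0.1271, f(2.25) ≈ 0.1054, f(2.4375) ≈ 0.0874, f(2.625) ≈ 0.0724, f(2.8125) ≈ 0.0601, f(3) ≈ 0.0498.
T_8 = (Δu/2)·[f(u_0) + 2f(u_1) + ... + 2f(u_{7}) + f(u_8)].
Sum ≈ 0.1739.

0.1739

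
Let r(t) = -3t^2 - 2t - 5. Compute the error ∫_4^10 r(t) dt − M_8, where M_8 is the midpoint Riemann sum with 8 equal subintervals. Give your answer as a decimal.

-0.84375

Exact integral: ∫_4^10 r(t) dt = -1050.
M_8 = -1049.15625.
Error = -1050 − (-1049.15625) = -0.84375.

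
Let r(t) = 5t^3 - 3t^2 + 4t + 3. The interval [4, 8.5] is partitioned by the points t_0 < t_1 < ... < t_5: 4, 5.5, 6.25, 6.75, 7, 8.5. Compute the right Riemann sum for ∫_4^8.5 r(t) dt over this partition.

Subinterval widths: 1.5, 0.75, 0.5, 0.25, 1.5.
Right endpoints: 5.5, 6.25, 6.75, 7, 8.5.
r(5.5) = 766.125, r(6.25) = 1131.515625, r(6.75) = 1431.046875, r(7) = 1599, r(8.5) = 2890.875.
Sum = Σ Δt_i · r(t_i).
Sum = 7449.41015625.

7449.41015625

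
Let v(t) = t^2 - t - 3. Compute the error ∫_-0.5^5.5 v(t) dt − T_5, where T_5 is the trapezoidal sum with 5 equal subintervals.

-1.44

Exact integral: ∫_-0.5^5.5 v(t) dt = 22.5.
T_5 = 23.94.
Error = 22.5 − 23.94 = -1.44.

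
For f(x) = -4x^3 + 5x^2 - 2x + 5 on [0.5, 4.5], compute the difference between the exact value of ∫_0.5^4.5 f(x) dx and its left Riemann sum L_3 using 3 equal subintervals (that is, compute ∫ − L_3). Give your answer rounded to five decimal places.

Exact integral: ∫_0.5^4.5 f(x) dx ≈ -258.3333333.
L_3 ≈ -106.6296296.
Error ≈ -258.3333333 − (-106.6296296) ≈ -151.70370.

-151.70370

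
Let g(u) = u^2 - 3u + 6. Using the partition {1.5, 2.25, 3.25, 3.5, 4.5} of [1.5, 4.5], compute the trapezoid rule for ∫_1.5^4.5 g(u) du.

Subinterval widths: 0.75, 1, 0.25, 1.
g(1.5) = 3.75, g(2.25) = 4.3125, g(3.25) = 6.8125, g(3.5) = 7.75, g(4.5) = 12.75.
On each subinterval the trapezoid contributes (Δu_i/2)·[g(u_{i-1}) + g(u_i)].
Sum = 20.65625.

20.65625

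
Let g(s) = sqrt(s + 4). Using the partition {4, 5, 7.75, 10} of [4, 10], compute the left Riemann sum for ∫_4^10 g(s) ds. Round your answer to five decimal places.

18.79104

Subinterval widths: 1, 2.75, 2.25.
Left endpoints: 4, 5, 7.75.
g(4) ≈ 2.82843, g(5) ≈ 3.00000, g(7.75) ≈ 3.42783.
Sum = Σ Δs_i · g(s_i).
Sum ≈ 18.79104.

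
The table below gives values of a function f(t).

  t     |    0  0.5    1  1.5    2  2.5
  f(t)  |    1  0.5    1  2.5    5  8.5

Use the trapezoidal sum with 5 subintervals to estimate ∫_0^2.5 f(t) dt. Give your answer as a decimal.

6.875

Δt = 0.5.
T_5 = (0.5/2)·[1 + 2·0.5 + 2·1 + 2·2.5 + 2·5 + 8.5] = 6.875.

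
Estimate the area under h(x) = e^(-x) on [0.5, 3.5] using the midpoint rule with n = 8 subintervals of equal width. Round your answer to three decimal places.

Δx = (3.5 − 0.5)/8 = 0.375.
Midpoints: 0.6875, 1.0625, 1.4375, 1.8125, 2.1875, 2.5625, 2.9375, 3.3125.
h(0.6875) ≈ 0.503, h(1.0625) ≈ 0.346, h(1.4375) ≈ 0.238, h(1.8125) ≈ 0.163, h(2.1875) ≈ 0.112, h(2.5625) ≈ 0.077, h(2.9375) ≈ 0.053, h(3.3125) ≈ 0.036.
Sum = Δx · [h(0.6875) + h(1.0625) + h(1.4375) + ...].
Sum ≈ 0.573.

0.573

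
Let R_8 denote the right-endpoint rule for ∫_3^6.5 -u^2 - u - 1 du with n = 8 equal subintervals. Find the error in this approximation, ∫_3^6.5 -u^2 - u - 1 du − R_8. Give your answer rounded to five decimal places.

Exact integral: ∫_3^6.5 f(u) du ≈ -102.6666667.
R_8 ≈ -110.8173828.
Error ≈ -102.6666667 − (-110.8173828) ≈ 8.15072.

8.15072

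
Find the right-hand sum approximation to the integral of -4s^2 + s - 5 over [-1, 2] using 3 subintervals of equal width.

Δs = (2 − (-1))/3 = 1.
Right endpoints: 0, 1, 2.
f(0) = -5, f(1) = -8, f(2) = -19.
Sum = Δs · [f(0) + f(1) + f(2)].
Sum = -32.

-32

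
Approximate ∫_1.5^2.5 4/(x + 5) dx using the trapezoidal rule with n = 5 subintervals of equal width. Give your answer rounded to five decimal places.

Δx = (2.5 − 1.5)/5 = 0.2.
f(1.5) = 8/13, f(1.7) = 40/67, f(1.9) = 40/69, f(2.1) = 40/71, f(2.3) = 40/73, f(2.5) = 8/15.
T_5 = (Δx/2)·[f(x_0) + 2f(x_1) + ... + 2f(x_{4}) + f(x_5)].
Sum ≈ 0.57248.

0.57248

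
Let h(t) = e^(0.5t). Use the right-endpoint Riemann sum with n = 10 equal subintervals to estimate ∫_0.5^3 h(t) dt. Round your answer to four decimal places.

6.8034

Δt = (3 − 0.5)/10 = 0.25.
Right endpoints: 0.75, 1, 1.25, 1.5, 1.75, 2, 2.25, 2.5, 2.75, 3.
h(0.75) ≈ 1.4550, h(1) ≈ 1.6487, h(1.25) ≈ 1.8682, h(1.5) ≈ 2.1170, h(1.75) ≈ 2.3989, h(2) ≈ 2.7183, h(2.25) ≈ 3.0802, h(2.5) ≈ 3.4903, h(2.75) ≈ 3.9551, h(3) ≈ 4.4817.
Sum = Δt · [h(0.75) + h(1) + h(1.25) + ...].
Sum ≈ 6.8034.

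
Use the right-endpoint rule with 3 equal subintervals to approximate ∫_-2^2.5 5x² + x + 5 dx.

83.25

Δx = (2.5 − (-2))/3 = 1.5.
Right endpoints: -0.5, 1, 2.5.
f(-0.5) = 5.75, f(1) = 11, f(2.5) = 38.75.
Sum = Δx · [f(-0.5) + f(1) + f(2.5)].
Sum = 83.25.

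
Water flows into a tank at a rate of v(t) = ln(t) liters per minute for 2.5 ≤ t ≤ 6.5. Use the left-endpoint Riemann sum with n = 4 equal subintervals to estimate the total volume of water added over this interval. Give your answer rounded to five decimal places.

Δt = (6.5 − 2.5)/4 = 1.
Left endpoints: 2.5, 3.5, 4.5, 5.5.
v(2.5) ≈ 0.91629, v(3.5) ≈ 1.25276, v(4.5) ≈ 1.50408, v(5.5) ≈ 1.70475.
Sum = Δt · [v(2.5) + v(3.5) + v(4.5) + v(5.5)].
Sum ≈ 5.37788.

5.37788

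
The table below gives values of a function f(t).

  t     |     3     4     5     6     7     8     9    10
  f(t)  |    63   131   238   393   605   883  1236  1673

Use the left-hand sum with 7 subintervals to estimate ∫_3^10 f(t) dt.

Δt = 1.
Sum = 1·[63 + 131 + 238 + 393 + 605 + 883 + 1236] = 3549.

3549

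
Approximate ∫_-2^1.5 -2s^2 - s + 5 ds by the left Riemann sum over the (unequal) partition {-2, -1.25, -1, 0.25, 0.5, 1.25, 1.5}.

Subinterval widths: 0.75, 0.25, 1.25, 0.25, 0.75, 0.25.
Left endpoints: -2, -1.25, -1, 0.25, 0.5, 1.25.
f(-2) = -1, f(-1.25) = 3.125, f(-1) = 4, f(0.25) = 4.625, f(0.5) = 4, f(1.25) = 0.625.
Sum = Σ Δs_i · f(s_i).
Sum = 9.34375.

9.34375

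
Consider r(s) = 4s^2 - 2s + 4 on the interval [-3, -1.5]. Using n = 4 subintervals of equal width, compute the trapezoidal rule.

44.390625

Δs = (-1.5 − (-3))/4 = 0.375.
r(-3) = 46, r(-2.625) = 36.8125, r(-2.25) = 28.75, r(-1.875) = 21.8125, r(-1.5) = 16.
T_4 = (Δs/2)·[r(s_0) + 2r(s_1) + 2r(s_2) + 2r(s_3) + r(s_4)].
Sum = 44.390625.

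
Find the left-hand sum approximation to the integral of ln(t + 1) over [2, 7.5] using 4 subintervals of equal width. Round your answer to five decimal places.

8.64508

Δt = (7.5 − 2)/4 = 1.375.
Left endpoints: 2, 3.375, 4.75, 6.125.
f(2) ≈ 1.09861, f(3.375) ≈ 1.47591, f(4.75) ≈ 1.74920, f(6.125) ≈ 1.96361.
Sum = Δt · [f(2) + f(3.375) + f(4.75) + f(6.125)].
Sum ≈ 8.64508.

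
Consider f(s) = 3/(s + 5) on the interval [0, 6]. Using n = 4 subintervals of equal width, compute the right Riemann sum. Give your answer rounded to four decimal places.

2.1376

Δs = (6 − 0)/4 = 1.5.
Right endpoints: 1.5, 3, 4.5, 6.
f(1.5) = 6/13, f(3) = 0.375, f(4.5) = 6/19, f(6) = 3/11.
Sum = Δs · [f(1.5) + f(3) + f(4.5) + f(6)].
Sum ≈ 2.1376.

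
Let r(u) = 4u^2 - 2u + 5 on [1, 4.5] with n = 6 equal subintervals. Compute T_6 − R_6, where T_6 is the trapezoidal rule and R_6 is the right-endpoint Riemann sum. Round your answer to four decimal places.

-20.4167

T_6 ≈ 119.210648.
R_6 ≈ 139.627315.
T_6 − R_6 ≈ -20.4167.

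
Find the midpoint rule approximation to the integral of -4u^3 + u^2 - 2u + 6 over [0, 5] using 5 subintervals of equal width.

Δu = (5 − 0)/5 = 1.
Midpoints: 0.5, 1.5, 2.5, 3.5, 4.5.
f(0.5) = 4.75, f(1.5) = -8.25, f(2.5) = -55.25, f(3.5) = -160.25, f(4.5) = -347.25.
Sum = Δu · [f(0.5) + f(1.5) + f(2.5) + f(3.5) + f(4.5)].
Sum = -566.25.

-566.25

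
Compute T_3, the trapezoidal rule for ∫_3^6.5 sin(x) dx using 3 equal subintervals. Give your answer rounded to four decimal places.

Δx = (6.5 − 3)/3 = 7/6.
f(3) ≈ 0.1411, f(25/6) ≈ -0.8548, f(16/3) ≈ -0.8133, f(6.5) ≈ 0.2151.
T_3 = (Δx/2)·[f(x_0) + 2f(x_1) + 2f(x_2) + f(x_3)].
Sum ≈ -1.7383.

-1.7383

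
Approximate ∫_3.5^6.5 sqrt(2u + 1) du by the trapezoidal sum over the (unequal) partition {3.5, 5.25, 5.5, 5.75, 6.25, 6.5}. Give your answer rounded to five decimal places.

Subinterval widths: 1.75, 0.25, 0.25, 0.5, 0.25.
f(3.5) ≈ 2.82843, f(5.25) ≈ 3.39116, f(5.5) ≈ 3.46410, f(5.75) ≈ 3.53553, f(6.25) ≈ 3.67423, f(6.5) ≈ 3.74166.
On each subinterval the trapezoid contributes (Δu_i/2)·[f(u_{i-1}) + f(u_i)].
Sum ≈ 9.90343.

9.90343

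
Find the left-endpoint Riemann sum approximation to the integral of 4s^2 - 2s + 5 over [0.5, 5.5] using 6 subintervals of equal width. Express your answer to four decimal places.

173.1481

Δs = (5.5 − 0.5)/6 = 5/6.
Left endpoints: 0.5, 4/3, 13/6, 3, 23/6, 14/3.
f(0.5) = 5, f(4/3) = 85/9, f(13/6) = 175/9, f(3) = 35, f(23/6) = 505/9, f(14/3) = 745/9.
Sum = Δs · [f(0.5) + f(4/3) + f(13/6) + ...].
Sum ≈ 173.1481.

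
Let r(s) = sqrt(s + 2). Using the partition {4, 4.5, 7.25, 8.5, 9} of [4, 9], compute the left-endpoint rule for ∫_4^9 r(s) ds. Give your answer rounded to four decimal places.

Subinterval widths: 0.5, 2.75, 1.25, 0.5.
Left endpoints: 4, 4.5, 7.25, 8.5.
r(4) ≈ 2.4495, r(4.5) ≈ 2.5495, r(7.25) ≈ 3.0414, r(8.5) ≈ 3.2404.
Sum = Σ Δs_i · r(s_i).
Sum ≈ 13.6578.

13.6578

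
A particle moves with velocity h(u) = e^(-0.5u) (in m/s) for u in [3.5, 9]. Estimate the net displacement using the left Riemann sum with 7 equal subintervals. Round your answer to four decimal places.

Δu = (9 − 3.5)/7 = 11/14.
Left endpoints: 3.5, 30/7, 71/14, 41/7, 93/14, 52/7, 115/14.
h(3.5) ≈ 0.1738, h(30/7) ≈ 0.1173, h(71/14) ≈ 0.0792, h(41/7) ≈ 0.0535, h(93/14) ≈ 0.0361, h(52/7) ≈ 0.0244, h(115/14) ≈ 0.0165.
Sum = Δu · [h(3.5) + h(30/7) + h(71/14) + ...].
Sum ≈ 0.3934.

0.3934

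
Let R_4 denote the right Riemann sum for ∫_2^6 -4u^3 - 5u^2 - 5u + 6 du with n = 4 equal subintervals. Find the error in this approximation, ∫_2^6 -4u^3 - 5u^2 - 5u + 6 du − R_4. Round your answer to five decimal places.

Exact integral: ∫_2^6 f(u) du ≈ -1682.6666667.
R_4 = -2224.
Error ≈ -1682.6666667 − (-2224) ≈ 541.33333.

541.33333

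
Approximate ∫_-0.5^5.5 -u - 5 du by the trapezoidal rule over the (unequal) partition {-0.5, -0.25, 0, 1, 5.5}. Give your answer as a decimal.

-45

Subinterval widths: 0.25, 0.25, 1, 4.5.
f(-0.5) = -4.5, f(-0.25) = -4.75, f(0) = -5, f(1) = -6, f(5.5) = -10.5.
On each subinterval the trapezoid contributes (Δu_i/2)·[f(u_{i-1}) + f(u_i)].
Sum = -45.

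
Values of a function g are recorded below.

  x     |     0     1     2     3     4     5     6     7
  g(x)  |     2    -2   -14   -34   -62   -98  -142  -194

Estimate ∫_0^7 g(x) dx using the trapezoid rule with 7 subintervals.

Δx = 1.
T_7 = (1/2)·[2 + 2·(-2) + 2·(-14) + 2·(-34) + 2·(-62) + 2·(-98) + 2·(-142) + (-194)] = -448.

-448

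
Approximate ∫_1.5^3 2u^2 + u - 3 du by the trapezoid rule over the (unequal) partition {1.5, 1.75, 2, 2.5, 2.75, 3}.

Subinterval widths: 0.25, 0.25, 0.5, 0.25, 0.25.
f(1.5) = 3, f(1.75) = 4.875, f(2) = 7, f(2.5) = 12, f(2.75) = 14.875, f(3) = 18.
On each subinterval the trapezoid contributes (Δu_i/2)·[f(u_{i-1}) + f(u_i)].
Sum = 14.6875.

14.6875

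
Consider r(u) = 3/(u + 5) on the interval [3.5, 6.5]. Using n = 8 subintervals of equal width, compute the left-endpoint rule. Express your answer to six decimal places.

Δu = (6.5 − 3.5)/8 = 0.375.
Left endpoints: 3.5, 3.875, 4.25, 4.625, 5, 5.375, 5.75, 6.125.
r(3.5) = 6/17, r(3.875) = 24/71, r(4.25) = 12/37, r(4.625) = 24/77, r(5) = 0.3, r(5.375) = 24/83, r(5.75) = 12/43, r(6.125) = 24/89.
Sum = Δu · [r(3.5) + r(3.875) + r(4.25) + ...].
Sum ≈ 0.924327.

0.924327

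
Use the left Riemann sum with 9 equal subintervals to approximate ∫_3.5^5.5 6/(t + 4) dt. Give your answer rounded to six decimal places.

Δt = (5.5 − 3.5)/9 = 2/9.
Left endpoints: 3.5, 67/18, 71/18, 25/6, 79/18, 83/18, 29/6, 91/18, 95/18.
f(3.5) = 0.8, f(67/18) = 108/139, f(71/18) = 108/143, f(25/6) = 36/49, f(79/18) = 108/151, f(83/18) = 108/155, f(29/6) = 36/53, f(91/18) = 108/163, f(95/18) = 108/167.
Sum = Δt · [f(3.5) + f(67/18) + f(71/18) + ...].
Sum ≈ 1.437211.

1.437211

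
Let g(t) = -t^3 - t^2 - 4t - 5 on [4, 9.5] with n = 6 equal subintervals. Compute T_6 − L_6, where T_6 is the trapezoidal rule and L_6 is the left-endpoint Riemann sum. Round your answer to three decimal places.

-407.745

T_6 ≈ -2429.09187.
L_6 ≈ -2021.34708.
T_6 − L_6 ≈ -407.745.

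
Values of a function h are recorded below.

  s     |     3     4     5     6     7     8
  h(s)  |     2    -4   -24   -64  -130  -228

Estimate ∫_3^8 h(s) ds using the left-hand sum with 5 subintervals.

Δs = 1.
Sum = 1·[2 + (-4) + (-24) + (-64) + (-130)] = -220.

-220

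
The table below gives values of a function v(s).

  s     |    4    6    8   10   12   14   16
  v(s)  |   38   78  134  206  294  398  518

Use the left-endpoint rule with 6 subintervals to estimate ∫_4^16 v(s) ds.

Δs = 2.
Sum = 2·[38 + 78 + 134 + 206 + 294 + 398] = 2296.

2296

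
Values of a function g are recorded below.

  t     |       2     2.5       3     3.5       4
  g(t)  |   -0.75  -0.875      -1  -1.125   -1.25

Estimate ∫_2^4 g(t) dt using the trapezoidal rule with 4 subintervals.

-2

Δt = 0.5.
T_4 = (0.5/2)·[(-0.75) + 2·(-0.875) + 2·(-1) + 2·(-1.125) + (-1.25)] = -2.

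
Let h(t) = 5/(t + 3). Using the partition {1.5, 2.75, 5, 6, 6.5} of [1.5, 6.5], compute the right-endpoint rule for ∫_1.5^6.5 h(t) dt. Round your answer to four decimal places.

Subinterval widths: 1.25, 2.25, 1, 0.5.
Right endpoints: 2.75, 5, 6, 6.5.
h(2.75) = 20/23, h(5) = 0.625, h(6) = 5/9, h(6.5) = 10/19.
Sum = Σ Δt_i · h(t_i).
Sum ≈ 3.3119.

3.3119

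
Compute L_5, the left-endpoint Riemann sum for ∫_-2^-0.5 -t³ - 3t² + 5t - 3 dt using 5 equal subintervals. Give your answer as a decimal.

-19.38

Δt = (-0.5 − (-2))/5 = 0.3.
Left endpoints: -2, -1.7, -1.4, -1.1, -0.8.
f(-2) = -17, f(-1.7) = -15.257, f(-1.4) = -13.136, f(-1.1) = -10.799, f(-0.8) = -8.408.
Sum = Δt · [f(-2) + f(-1.7) + f(-1.4) + f(-1.1) + f(-0.8)].
Sum = -19.38.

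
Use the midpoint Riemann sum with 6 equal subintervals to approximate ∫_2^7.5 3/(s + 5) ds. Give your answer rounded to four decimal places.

1.7380

Δs = (7.5 − 2)/6 = 11/12.
Midpoints: 59/24, 3.375, 103/24, 125/24, 6.125, 169/24.
f(59/24) = 72/179, f(3.375) = 24/67, f(103/24) = 72/223, f(125/24) = 72/245, f(6.125) = 24/89, f(169/24) = 72/289.
Sum = Δs · [f(59/24) + f(3.375) + f(103/24) + ...].
Sum ≈ 1.7380.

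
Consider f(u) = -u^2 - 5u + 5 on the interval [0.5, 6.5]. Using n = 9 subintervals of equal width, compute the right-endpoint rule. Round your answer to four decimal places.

-190.9444

Δu = (6.5 − 0.5)/9 = 2/3.
Right endpoints: 7/6, 11/6, 2.5, 19/6, 23/6, 4.5, 31/6, 35/6, 6.5.
f(7/6) = -79/36, f(11/6) = -271/36, f(2.5) = -13.75, f(19/6) = -751/36, f(23/6) = -1039/36, f(4.5) = -37.75, f(31/6) = -1711/36, f(35/6) = -2095/36, f(6.5) = -69.75.
Sum = Δu · [f(7/6) + f(11/6) + f(2.5) + ...].
Sum ≈ -190.9444.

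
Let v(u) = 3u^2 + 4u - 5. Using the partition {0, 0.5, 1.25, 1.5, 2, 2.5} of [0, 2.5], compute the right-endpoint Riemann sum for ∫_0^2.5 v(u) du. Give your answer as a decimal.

23.703125

Subinterval widths: 0.5, 0.75, 0.25, 0.5, 0.5.
Right endpoints: 0.5, 1.25, 1.5, 2, 2.5.
v(0.5) = -2.25, v(1.25) = 4.6875, v(1.5) = 7.75, v(2) = 15, v(2.5) = 23.75.
Sum = Σ Δu_i · v(u_i).
Sum = 23.703125.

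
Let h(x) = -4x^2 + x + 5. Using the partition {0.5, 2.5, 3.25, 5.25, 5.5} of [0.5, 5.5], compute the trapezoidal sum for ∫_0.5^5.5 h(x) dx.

Subinterval widths: 2, 0.75, 2, 0.25.
h(0.5) = 4.5, h(2.5) = -17.5, h(3.25) = -34, h(5.25) = -100, h(5.5) = -110.5.
On each subinterval the trapezoid contributes (Δx_i/2)·[h(x_{i-1}) + h(x_i)].
Sum = -192.625.

-192.625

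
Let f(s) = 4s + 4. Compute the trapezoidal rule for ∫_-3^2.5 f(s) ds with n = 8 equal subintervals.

16.5

Δs = (2.5 − (-3))/8 = 0.6875.
f(-3) = -8, f(-2.3125) = -5.25, f(-1.625) = -2.5, f(-0.9375) = 0.25, f(-0.25) = 3, f(0.4375) = 5.75, f(1.125) = 8.5, f(1.8125) = 11.25, f(2.5) = 14.
T_8 = (Δs/2)·[f(s_0) + 2f(s_1) + ... + 2f(s_{7}) + f(s_8)].
Sum = 16.5.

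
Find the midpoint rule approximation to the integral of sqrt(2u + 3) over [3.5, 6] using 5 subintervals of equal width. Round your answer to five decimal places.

8.82460

Δu = (6 − 3.5)/5 = 0.5.
Midpoints: 3.75, 4.25, 4.75, 5.25, 5.75.
f(3.75) ≈ 3.24037, f(4.25) ≈ 3.39116, f(4.75) ≈ 3.53553, f(5.25) ≈ 3.67423, f(5.75) ≈ 3.80789.
Sum = Δu · [f(3.75) + f(4.25) + f(4.75) + f(5.25) + f(5.75)].
Sum ≈ 8.82460.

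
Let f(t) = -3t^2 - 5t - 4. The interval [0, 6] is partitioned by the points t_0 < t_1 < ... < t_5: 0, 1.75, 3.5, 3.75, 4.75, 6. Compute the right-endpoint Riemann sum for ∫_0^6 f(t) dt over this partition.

-429.5

Subinterval widths: 1.75, 1.75, 0.25, 1, 1.25.
Right endpoints: 1.75, 3.5, 3.75, 4.75, 6.
f(1.75) = -21.9375, f(3.5) = -58.25, f(3.75) = -64.9375, f(4.75) = -95.4375, f(6) = -142.
Sum = Σ Δt_i · f(t_i).
Sum = -429.5.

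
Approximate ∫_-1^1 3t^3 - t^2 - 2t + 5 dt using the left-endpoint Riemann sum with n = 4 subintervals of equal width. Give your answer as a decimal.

8.75

Δt = (1 − (-1))/4 = 0.5.
Left endpoints: -1, -0.5, 0, 0.5.
f(-1) = 3, f(-0.5) = 5.375, f(0) = 5, f(0.5) = 4.125.
Sum = Δt · [f(-1) + f(-0.5) + f(0) + f(0.5)].
Sum = 8.75.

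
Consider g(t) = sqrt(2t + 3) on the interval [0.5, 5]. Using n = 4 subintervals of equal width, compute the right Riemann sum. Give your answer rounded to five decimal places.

13.83721

Δt = (5 − 0.5)/4 = 1.125.
Right endpoints: 1.625, 2.75, 3.875, 5.
g(1.625) ≈ 2.50000, g(2.75) ≈ 2.91548, g(3.875) ≈ 3.27872, g(5) ≈ 3.60555.
Sum = Δt · [g(1.625) + g(2.75) + g(3.875) + g(5)].
Sum ≈ 13.83721.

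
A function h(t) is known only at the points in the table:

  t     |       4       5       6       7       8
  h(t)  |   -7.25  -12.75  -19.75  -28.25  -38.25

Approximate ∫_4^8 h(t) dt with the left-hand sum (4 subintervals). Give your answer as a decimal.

-68

Δt = 1.
Sum = 1·[(-7.25) + (-12.75) + (-19.75) + (-28.25)] = -68.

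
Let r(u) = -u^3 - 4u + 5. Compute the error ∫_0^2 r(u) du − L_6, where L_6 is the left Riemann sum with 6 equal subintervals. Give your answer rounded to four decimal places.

Exact integral: ∫_0^2 r(u) du = -2.
L_6 ≈ 0.555556.
Error ≈ -2 − 0.555556 ≈ -2.5556.

-2.5556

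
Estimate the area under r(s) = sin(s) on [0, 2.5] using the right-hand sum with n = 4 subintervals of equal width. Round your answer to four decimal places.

Δs = (2.5 − 0)/4 = 0.625.
Right endpoints: 0.625, 1.25, 1.875, 2.5.
r(0.625) ≈ 0.5851, r(1.25) ≈ 0.9490, r(1.875) ≈ 0.9541, r(2.5) ≈ 0.5985.
Sum = Δs · [r(0.625) + r(1.25) + r(1.875) + r(2.5)].
Sum ≈ 1.9291.

1.9291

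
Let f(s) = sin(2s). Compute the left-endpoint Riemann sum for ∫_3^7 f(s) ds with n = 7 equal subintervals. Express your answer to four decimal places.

0.0030

Δs = (7 − 3)/7 = 4/7.
Left endpoints: 3, 25/7, 29/7, 33/7, 37/7, 41/7, 45/7.
f(3) ≈ -0.2794, f(25/7) ≈ 0.7576, f(29/7) ≈ 0.9082, f(33/7) ≈ -0.0038, f(37/7) ≈ -0.9114, f(41/7) ≈ -0.7527, f(45/7) ≈ 0.2867.
Sum = Δs · [f(3) + f(25/7) + f(29/7) + ...].
Sum ≈ 0.0030.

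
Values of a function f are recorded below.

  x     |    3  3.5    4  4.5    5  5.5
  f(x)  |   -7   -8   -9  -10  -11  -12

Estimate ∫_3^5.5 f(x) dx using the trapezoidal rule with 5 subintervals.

-23.75

Δx = 0.5.
T_5 = (0.5/2)·[(-7) + 2·(-8) + 2·(-9) + 2·(-10) + 2·(-11) + (-12)] = -23.75.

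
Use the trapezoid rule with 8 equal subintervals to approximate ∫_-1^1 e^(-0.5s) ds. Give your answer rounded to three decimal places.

2.087

Δs = (1 − (-1))/8 = 0.25.
f(-1) ≈ 1.649, f(-0.75) ≈ 1.455, f(-0.5) ≈ 1.284, f(-0.25) ≈ 1.133, f(0) ≈ 1.000, f(0.25) ≈ 0.882, f(0.5) ≈ 0.779, f(0.75) ≈ 0.687, f(1) ≈ 0.607.
T_8 = (Δs/2)·[f(s_0) + 2f(s_1) + ... + 2f(s_{7}) + f(s_8)].
Sum ≈ 2.087.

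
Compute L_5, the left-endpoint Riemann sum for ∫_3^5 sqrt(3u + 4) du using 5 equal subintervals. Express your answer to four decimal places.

Δu = (5 − 3)/5 = 0.4.
Left endpoints: 3, 3.4, 3.8, 4.2, 4.6.
f(3) ≈ 3.6056, f(3.4) ≈ 3.7683, f(3.8) ≈ 3.9243, f(4.2) ≈ 4.0743, f(4.6) ≈ 4.2190.
Sum = Δu · [f(3) + f(3.4) + f(3.8) + f(4.2) + f(4.6)].
Sum ≈ 7.8366.

7.8366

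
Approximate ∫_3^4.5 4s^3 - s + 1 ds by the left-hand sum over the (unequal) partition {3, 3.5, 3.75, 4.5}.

Subinterval widths: 0.5, 0.25, 0.75.
Left endpoints: 3, 3.5, 3.75.
f(3) = 106, f(3.5) = 169, f(3.75) = 208.1875.
Sum = Σ Δs_i · f(s_i).
Sum = 251.390625.

251.390625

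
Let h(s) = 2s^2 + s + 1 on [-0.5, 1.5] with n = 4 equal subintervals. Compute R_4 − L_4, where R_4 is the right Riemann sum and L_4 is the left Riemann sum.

3

R_4 = 7.
L_4 = 4.
R_4 − L_4 = 3.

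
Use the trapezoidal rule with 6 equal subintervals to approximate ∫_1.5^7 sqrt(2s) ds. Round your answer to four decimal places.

15.7075

Δs = (7 − 1.5)/6 = 11/12.
f(1.5) ≈ 1.7321, f(29/12) ≈ 2.1985, f(10/3) ≈ 2.5820, f(4.25) ≈ 2.9155, f(31/6) ≈ 3.2146, f(73/12) ≈ 3.4881, f(7) ≈ 3.7417.
T_6 = (Δs/2)·[f(s_0) + 2f(s_1) + ... + 2f(s_{5}) + f(s_6)].
Sum ≈ 15.7075.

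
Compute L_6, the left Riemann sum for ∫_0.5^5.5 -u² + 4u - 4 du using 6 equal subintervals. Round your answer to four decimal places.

Δu = (5.5 − 0.5)/6 = 5/6.
Left endpoints: 0.5, 4/3, 13/6, 3, 23/6, 14/3.
f(0.5) = -2.25, f(4/3) = -4/9, f(13/6) = -1/36, f(3) = -1, f(23/6) = -121/36, f(14/3) = -64/9.
Sum = Δu · [f(0.5) + f(4/3) + f(13/6) + ...].
Sum ≈ -11.8287.

-11.8287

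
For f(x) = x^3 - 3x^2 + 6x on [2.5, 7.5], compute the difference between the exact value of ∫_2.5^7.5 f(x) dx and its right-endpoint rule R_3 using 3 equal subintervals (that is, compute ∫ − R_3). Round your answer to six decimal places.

Exact integral: ∫_2.5^7.5 f(x) dx = 525.
R_3 ≈ 791.31944444.
Error ≈ 525 − 791.31944444 ≈ -266.319444.

-266.319444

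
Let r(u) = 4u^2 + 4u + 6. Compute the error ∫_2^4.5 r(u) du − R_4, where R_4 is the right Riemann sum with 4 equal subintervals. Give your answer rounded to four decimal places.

-24.0885

Exact integral: ∫_2^4.5 r(u) du ≈ 158.333333.
R_4 = 182.421875.
Error ≈ 158.333333 − 182.421875 ≈ -24.0885.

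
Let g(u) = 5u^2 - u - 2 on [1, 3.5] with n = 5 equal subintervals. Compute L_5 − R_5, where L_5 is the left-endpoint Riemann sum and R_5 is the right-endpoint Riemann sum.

-26.875

L_5 = 46.25.
R_5 = 73.125.
L_5 − R_5 = -26.875.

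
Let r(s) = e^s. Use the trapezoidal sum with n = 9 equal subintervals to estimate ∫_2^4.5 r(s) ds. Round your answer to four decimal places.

Δs = (4.5 − 2)/9 = 5/18.
r(2) ≈ 7.3891, r(41/18) ≈ 9.7550, r(23/9) ≈ 12.8785, r(17/6) ≈ 17.0020, r(28/9) ≈ 22.4460, r(61/18) ≈ 29.6330, r(11/3) ≈ 39.1213, r(71/18) ≈ 51.6476, r(38/9) ≈ 68.1848, r(4.5) ≈ 90.0171.
T_9 = (Δs/2)·[r(s_0) + 2r(s_1) + ... + 2r(s_{8}) + r(s_9)].
Sum ≈ 83.1587.

83.1587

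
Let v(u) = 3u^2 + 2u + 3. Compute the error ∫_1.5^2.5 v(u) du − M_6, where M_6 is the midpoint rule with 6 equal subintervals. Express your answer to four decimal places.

0.0069

Exact integral: ∫_1.5^2.5 v(u) du = 19.25.
M_6 ≈ 19.243056.
Error ≈ 19.25 − 19.243056 ≈ 0.0069.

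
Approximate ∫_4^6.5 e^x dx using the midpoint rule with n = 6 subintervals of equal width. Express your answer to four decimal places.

Δx = (6.5 − 4)/6 = 5/12.
Midpoints: 101/24, 4.625, 121/24, 131/24, 5.875, 151/24.
f(101/24) ≈ 67.2444, f(4.625) ≈ 102.0028, f(121/24) ≈ 154.7277, f(131/24) ≈ 234.7059, f(5.875) ≈ 356.0247, f(151/24) ≈ 540.0527.
Sum = Δx · [f(101/24) + f(4.625) + f(121/24) + ...].
Sum ≈ 606.1492.

606.1492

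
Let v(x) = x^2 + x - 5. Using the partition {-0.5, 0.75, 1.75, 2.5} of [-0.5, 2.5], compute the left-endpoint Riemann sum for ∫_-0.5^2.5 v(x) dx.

-10.390625

Subinterval widths: 1.25, 1, 0.75.
Left endpoints: -0.5, 0.75, 1.75.
v(-0.5) = -5.25, v(0.75) = -3.6875, v(1.75) = -0.1875.
Sum = Σ Δx_i · v(x_i).
Sum = -10.390625.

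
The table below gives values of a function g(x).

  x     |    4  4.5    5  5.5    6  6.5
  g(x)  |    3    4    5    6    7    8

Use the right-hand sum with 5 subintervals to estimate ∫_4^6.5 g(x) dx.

Δx = 0.5.
Sum = 0.5·[4 + 5 + 6 + 7 + 8] = 15.

15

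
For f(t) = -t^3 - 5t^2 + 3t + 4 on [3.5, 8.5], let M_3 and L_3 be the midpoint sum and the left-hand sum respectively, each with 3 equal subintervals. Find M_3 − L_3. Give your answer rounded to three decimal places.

M_3 ≈ -2082.96296.
L_3 ≈ -1449.28241.
M_3 − L_3 ≈ -633.681.

-633.681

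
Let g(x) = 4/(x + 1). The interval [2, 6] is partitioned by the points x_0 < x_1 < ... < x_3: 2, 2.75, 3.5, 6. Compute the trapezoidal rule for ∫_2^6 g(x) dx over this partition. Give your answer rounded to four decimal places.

3.4587

Subinterval widths: 0.75, 0.75, 2.5.
g(2) = 4/3, g(2.75) = 16/15, g(3.5) = 8/9, g(6) = 4/7.
On each subinterval the trapezoid contributes (Δx_i/2)·[g(x_{i-1}) + g(x_i)].
Sum ≈ 3.4587.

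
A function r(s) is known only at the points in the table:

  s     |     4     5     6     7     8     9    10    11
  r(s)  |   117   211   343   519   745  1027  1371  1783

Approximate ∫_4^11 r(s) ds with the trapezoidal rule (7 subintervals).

Δs = 1.
T_7 = (1/2)·[117 + 2·211 + 2·343 + 2·519 + 2·745 + 2·1027 + 2·1371 + 1783] = 5166.

5166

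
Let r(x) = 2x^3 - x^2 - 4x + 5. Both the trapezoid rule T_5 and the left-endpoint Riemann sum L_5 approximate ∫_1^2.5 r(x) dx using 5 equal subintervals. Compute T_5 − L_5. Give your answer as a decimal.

2.7

T_5 = 11.37.
L_5 = 8.67.
T_5 − L_5 = 2.7.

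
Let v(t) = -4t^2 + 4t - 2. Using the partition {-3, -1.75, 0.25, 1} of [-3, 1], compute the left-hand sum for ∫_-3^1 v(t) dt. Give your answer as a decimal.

Subinterval widths: 1.25, 2, 0.75.
Left endpoints: -3, -1.75, 0.25.
v(-3) = -50, v(-1.75) = -21.25, v(0.25) = -1.25.
Sum = Σ Δt_i · v(t_i).
Sum = -105.9375.

-105.9375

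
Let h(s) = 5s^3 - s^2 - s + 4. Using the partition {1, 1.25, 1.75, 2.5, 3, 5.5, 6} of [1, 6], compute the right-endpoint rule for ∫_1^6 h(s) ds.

2655.57421875

Subinterval widths: 0.25, 0.5, 0.75, 0.5, 2.5, 0.5.
Right endpoints: 1.25, 1.75, 2.5, 3, 5.5, 6.
h(1.25) = 10.953125, h(1.75) = 25.984375, h(2.5) = 73.375, h(3) = 127, h(5.5) = 800.125, h(6) = 1042.
Sum = Σ Δs_i · h(s_i).
Sum = 2655.57421875.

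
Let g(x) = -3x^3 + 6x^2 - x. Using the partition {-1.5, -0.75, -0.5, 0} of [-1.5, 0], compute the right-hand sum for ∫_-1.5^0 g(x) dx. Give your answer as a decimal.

4.63671875

Subinterval widths: 0.75, 0.25, 0.5.
Right endpoints: -0.75, -0.5, 0.
g(-0.75) = 5.390625, g(-0.5) = 2.375, g(0) = 0.
Sum = Σ Δx_i · g(x_i).
Sum = 4.63671875.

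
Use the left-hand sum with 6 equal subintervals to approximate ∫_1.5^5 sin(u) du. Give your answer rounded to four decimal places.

0.3638

Δu = (5 − 1.5)/6 = 7/12.
Left endpoints: 1.5, 25/12, 8/3, 3.25, 23/6, 53/12.
f(1.5) ≈ 0.9975, f(25/12) ≈ 0.8715, f(8/3) ≈ 0.4573, f(3.25) ≈ -0.1082, f(23/6) ≈ -0.6379, f(53/12) ≈ -0.9566.
Sum = Δu · [f(1.5) + f(25/12) + f(8/3) + ...].
Sum ≈ 0.3638.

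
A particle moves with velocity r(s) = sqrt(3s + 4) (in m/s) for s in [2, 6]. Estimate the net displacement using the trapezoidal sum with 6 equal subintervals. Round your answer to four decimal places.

15.8979

Δs = (6 − 2)/6 = 2/3.
r(2) ≈ 3.1623, r(8/3) ≈ 3.4641, r(10/3) ≈ 3.7417, r(4) ≈ 4.0000, r(14/3) ≈ 4.2426, r(16/3) ≈ 4.4721, r(6) ≈ 4.6904.
T_6 = (Δs/2)·[r(s_0) + 2r(s_1) + ... + 2r(s_{5}) + r(s_6)].
Sum ≈ 15.8979.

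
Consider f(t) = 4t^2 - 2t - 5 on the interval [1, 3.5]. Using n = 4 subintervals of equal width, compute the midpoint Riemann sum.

Δt = (3.5 − 1)/4 = 0.625.
Midpoints: 1.3125, 1.9375, 2.5625, 3.1875.
f(1.3125) = -0.734375, f(1.9375) = 6.140625, f(2.5625) = 16.140625, f(3.1875) = 29.265625.
Sum = Δt · [f(1.3125) + f(1.9375) + f(2.5625) + f(3.1875)].
Sum = 31.7578125.

31.7578125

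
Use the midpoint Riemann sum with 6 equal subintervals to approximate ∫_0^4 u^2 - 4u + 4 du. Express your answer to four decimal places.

Δu = (4 − 0)/6 = 2/3.
Midpoints: 1/3, 1, 5/3, 7/3, 3, 11/3.
f(1/3) = 25/9, f(1) = 1, f(5/3) = 1/9, f(7/3) = 1/9, f(3) = 1, f(11/3) = 25/9.
Sum = Δu · [f(1/3) + f(1) + f(5/3) + ...].
Sum ≈ 5.1852.

5.1852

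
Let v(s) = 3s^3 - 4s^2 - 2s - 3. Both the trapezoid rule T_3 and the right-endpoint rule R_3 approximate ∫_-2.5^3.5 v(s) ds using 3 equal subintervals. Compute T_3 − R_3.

-139.5

T_3 = -16.75.
R_3 = 122.75.
T_3 − R_3 = -139.5.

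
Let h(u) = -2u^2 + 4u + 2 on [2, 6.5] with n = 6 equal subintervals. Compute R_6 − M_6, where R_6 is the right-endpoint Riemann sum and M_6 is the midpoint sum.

R_6 = -115.03125.
M_6 = -91.828125.
R_6 − M_6 = -23.203125.

-23.203125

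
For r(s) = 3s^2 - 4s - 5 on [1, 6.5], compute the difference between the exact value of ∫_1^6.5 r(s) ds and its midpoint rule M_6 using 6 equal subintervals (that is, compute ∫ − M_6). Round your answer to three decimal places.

1.155

Exact integral: ∫_1^6.5 r(s) ds = 163.625.
M_6 ≈ 162.46962.
Error ≈ 163.625 − 162.46962 ≈ 1.155.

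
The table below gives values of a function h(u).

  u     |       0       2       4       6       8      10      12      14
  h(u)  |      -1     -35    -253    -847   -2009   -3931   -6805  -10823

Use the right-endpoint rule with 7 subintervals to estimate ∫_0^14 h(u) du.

-49406

Δu = 2.
Sum = 2·[(-35) + (-253) + (-847) + (-2009) + (-3931) + (-6805) + (-10823)] = -49406.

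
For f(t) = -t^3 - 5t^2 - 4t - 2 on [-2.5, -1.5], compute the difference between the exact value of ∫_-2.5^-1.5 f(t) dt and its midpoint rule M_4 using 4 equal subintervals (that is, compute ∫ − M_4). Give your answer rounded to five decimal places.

0.00521

Exact integral: ∫_-2.5^-1.5 f(t) dt ≈ -5.9166667.
M_4 = -5.921875.
Error ≈ -5.9166667 − (-5.921875) ≈ 0.00521.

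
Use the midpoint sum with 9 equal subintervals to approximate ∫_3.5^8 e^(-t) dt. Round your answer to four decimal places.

Δt = (8 − 3.5)/9 = 0.5.
Midpoints: 3.75, 4.25, 4.75, 5.25, 5.75, 6.25, 6.75, 7.25, 7.75.
f(3.75) ≈ 0.0235, f(4.25) ≈ 0.0143, f(4.75) ≈ 0.0087, f(5.25) ≈ 0.0052, f(5.75) ≈ 0.0032, f(6.25) ≈ 0.0019, f(6.75) ≈ 0.0012, f(7.25) ≈ 0.0007, f(7.75) ≈ 0.0004.
Sum = Δt · [f(3.75) + f(4.25) + f(4.75) + ...].
Sum ≈ 0.0296.

0.0296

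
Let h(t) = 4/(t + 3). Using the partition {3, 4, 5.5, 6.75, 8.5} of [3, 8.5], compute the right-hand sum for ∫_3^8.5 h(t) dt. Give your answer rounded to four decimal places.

2.3988

Subinterval widths: 1, 1.5, 1.25, 1.75.
Right endpoints: 4, 5.5, 6.75, 8.5.
h(4) = 4/7, h(5.5) = 8/17, h(6.75) = 16/39, h(8.5) = 8/23.
Sum = Σ Δt_i · h(t_i).
Sum ≈ 2.3988.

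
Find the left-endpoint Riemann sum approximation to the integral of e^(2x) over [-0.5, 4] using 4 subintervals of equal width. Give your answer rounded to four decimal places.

395.0599

Δx = (4 − (-0.5))/4 = 1.125.
Left endpoints: -0.5, 0.625, 1.75, 2.875.
f(-0.5) ≈ 0.3679, f(0.625) ≈ 3.4903, f(1.75) ≈ 33.1155, f(2.875) ≈ 314.1907.
Sum = Δx · [f(-0.5) + f(0.625) + f(1.75) + f(2.875)].
Sum ≈ 395.0599.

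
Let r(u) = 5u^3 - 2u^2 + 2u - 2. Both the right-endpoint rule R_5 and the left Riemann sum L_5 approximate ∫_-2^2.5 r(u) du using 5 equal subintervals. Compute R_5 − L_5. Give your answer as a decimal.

110.3625

R_5 = 62.5725.
L_5 = -47.79.
R_5 − L_5 = 110.3625.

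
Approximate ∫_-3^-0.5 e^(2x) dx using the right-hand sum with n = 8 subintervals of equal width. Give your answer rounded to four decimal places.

0.2457

Δx = (-0.5 − (-3))/8 = 0.3125.
Right endpoints: -2.6875, -2.375, -2.0625, -1.75, -1.4375, -1.125, -0.8125, -0.5.
f(-2.6875) ≈ 0.0046, f(-2.375) ≈ 0.0087, f(-2.0625) ≈ 0.0162, f(-1.75) ≈ 0.0302, f(-1.4375) ≈ 0.0564, f(-1.125) ≈ 0.1054, f(-0.8125) ≈ 0.1969, f(-0.5) ≈ 0.3679.
Sum = Δx · [f(-2.6875) + f(-2.375) + f(-2.0625) + ...].
Sum ≈ 0.2457.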